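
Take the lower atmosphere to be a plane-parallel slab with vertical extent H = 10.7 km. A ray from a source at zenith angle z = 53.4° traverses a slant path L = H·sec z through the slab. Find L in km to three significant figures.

17.9 km

sec z = 1/cos 53.4° = 1.6772.
L = 10.7 × 1.6772 = 17.946 km.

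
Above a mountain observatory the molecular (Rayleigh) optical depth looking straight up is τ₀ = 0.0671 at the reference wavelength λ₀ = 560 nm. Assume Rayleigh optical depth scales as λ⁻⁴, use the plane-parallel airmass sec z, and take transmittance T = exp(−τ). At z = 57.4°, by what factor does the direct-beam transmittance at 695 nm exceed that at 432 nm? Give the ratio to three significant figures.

Airmass: sec 57.4° = 1.8561.
τ(695 nm) = 0.0671 × (560/695)⁴ × 1.8561 = 0.0671 × 0.4215 × 1.8561 = 0.0525.
τ(432 nm) = 0.0671 × (560/432)⁴ × 1.8561 = 0.0671 × 2.8237 × 1.8561 = 0.3517.
T(695)/T(432) = exp(τ_B − τ_A) = exp(0.2992) = 1.3487.

1.35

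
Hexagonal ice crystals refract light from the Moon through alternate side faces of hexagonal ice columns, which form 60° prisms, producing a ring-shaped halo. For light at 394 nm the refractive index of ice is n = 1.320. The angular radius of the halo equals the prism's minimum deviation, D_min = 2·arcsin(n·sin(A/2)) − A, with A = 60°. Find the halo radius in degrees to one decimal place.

n·sin(A/2) = 1.320 × sin 30° = 1.320 × 0.5000 = 0.6600.
D_min = 2·arcsin(0.6600) − 60° = 2 × 41.300° − 60° = 22.600°.

22.6°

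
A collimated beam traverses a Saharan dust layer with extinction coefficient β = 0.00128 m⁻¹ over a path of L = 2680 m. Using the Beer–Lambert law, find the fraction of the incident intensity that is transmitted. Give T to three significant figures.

0.0324

τ = β·L = 0.00128 × 2680 = 3.4304.
T = exp(−3.4304) = 0.0324.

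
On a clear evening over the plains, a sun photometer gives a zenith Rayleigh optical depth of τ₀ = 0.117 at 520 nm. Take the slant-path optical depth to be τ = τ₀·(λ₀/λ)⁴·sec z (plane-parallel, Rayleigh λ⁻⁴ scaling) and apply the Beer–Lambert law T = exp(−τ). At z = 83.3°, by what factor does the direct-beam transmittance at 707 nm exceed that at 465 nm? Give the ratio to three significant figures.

Airmass: sec 83.3° = 8.5711.
τ(707 nm) = 0.117 × (520/707)⁴ × 8.5711 = 0.117 × 0.2926 × 8.5711 = 0.2935.
τ(465 nm) = 0.117 × (520/465)⁴ × 8.5711 = 0.117 × 1.5639 × 8.5711 = 1.5683.
T(707)/T(465) = exp(τ_B − τ_A) = exp(1.2748) = 3.5781.

3.58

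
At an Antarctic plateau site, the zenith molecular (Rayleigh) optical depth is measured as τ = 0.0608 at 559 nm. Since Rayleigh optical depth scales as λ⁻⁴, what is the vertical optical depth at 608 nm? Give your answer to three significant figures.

0.0434

τ(608 nm) = τ(559 nm) × (559/608)⁴ = 0.0608 × (0.9194)⁴ = 0.0608 × 0.7146 = 0.0434.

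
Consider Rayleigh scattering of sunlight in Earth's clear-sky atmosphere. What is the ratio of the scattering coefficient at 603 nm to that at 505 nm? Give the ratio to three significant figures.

Rayleigh scattering ∝ λ⁻⁴, so the ratio of coefficients is the inverse fourth power of the wavelength ratio.
σ(603)/σ(505) = (505/603)⁴ = (0.8375)⁴ = 0.4919.

0.492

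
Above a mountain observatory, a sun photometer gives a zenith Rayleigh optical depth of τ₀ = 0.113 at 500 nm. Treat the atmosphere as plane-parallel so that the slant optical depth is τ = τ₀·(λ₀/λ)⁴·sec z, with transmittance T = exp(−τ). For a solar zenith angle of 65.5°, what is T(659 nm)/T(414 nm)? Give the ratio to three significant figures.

1.63

Airmass: sec 65.5° = 2.4114.
τ(659 nm) = 0.113 × (500/659)⁴ × 2.4114 = 0.113 × 0.3314 × 2.4114 = 0.0903.
τ(414 nm) = 0.113 × (500/414)⁴ × 2.4114 = 0.113 × 2.1275 × 2.4114 = 0.5797.
T(659)/T(414) = exp(τ_B − τ_A) = exp(0.4894) = 1.6314.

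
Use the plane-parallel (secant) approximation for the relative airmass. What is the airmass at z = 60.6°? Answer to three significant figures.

X = sec z = 1/cos 60.6° = 1/0.4909 = 2.0371.

2.04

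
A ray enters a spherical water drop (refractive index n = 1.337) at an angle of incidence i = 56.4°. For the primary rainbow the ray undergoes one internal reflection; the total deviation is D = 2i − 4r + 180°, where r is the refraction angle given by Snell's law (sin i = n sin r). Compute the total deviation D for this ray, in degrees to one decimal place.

sin r = sin 56.4° / 1.337 = 0.8329/1.337 = 0.6230; r = 38.53°.
D = 2·56.4° − 4·38.53° + 180° = 112.80° − 154.14° + 180° = 138.66°.

138.7°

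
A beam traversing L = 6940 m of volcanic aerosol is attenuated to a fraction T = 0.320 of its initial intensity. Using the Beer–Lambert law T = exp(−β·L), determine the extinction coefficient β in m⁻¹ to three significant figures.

Beer–Lambert: T = exp(−βL) ⇒ β = −ln(T)/L = −ln(0.320)/6940 = 1.1394/6940 = 0.0001642 m⁻¹.

0.000164 m⁻¹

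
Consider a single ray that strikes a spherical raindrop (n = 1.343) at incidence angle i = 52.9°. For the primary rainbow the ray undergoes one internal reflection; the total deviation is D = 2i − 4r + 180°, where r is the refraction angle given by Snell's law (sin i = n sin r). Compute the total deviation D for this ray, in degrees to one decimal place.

sin r = sin 52.9° / 1.343 = 0.7976/1.343 = 0.5939; r = 36.43°.
D = 2·52.9° − 4·36.43° + 180° = 105.80° − 145.73° + 180° = 140.07°.

140.1°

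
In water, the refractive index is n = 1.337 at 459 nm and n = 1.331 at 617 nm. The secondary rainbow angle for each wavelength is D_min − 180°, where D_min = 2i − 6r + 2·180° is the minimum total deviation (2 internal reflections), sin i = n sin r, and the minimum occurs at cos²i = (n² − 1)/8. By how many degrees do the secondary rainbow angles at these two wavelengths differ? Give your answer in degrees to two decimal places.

At 459 nm (n = 1.337): cos²i = 0.09845 → i = 71.714°, r = 45.249°, D_min = 231.934°, rainbow angle = 51.934°.
At 617 nm (n = 1.331): cos²i = 0.09645 → i = 71.907°, r = 45.575°, D_min = 230.365°, rainbow angle = 50.365°.
Angular width = |51.934° − 50.365°| = 1.569°.

1.57°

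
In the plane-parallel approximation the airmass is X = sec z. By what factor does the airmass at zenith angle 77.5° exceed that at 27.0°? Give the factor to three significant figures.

4.12

X(77.5°)/X(27.0°) = sec 77.5° / sec 27.0° = cos 27.0° / cos 77.5° = 0.8910/0.2164 = 4.1167.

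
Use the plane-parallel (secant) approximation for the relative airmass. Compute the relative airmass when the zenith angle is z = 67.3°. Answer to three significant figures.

X = sec z = 1/cos 67.3° = 1/0.3859 = 2.5913.

2.59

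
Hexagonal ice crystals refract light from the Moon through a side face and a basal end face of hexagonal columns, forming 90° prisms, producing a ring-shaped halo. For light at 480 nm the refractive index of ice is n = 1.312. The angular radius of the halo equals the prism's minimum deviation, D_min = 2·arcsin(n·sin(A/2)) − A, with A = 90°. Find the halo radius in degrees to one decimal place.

46.2°

n·sin(A/2) = 1.312 × sin 45° = 1.312 × 0.7071 = 0.9277.
D_min = 2·arcsin(0.9277) − 90° = 2 × 68.083° − 90° = 46.166°.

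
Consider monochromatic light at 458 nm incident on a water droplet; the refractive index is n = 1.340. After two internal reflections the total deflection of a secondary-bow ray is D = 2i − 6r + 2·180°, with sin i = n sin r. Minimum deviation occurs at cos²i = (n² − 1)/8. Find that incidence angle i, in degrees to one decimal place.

71.6°

cos²i = (1.340² − 1)/8 = (1.79560 − 1)/8 = 0.09945.
cos i = 0.31536, so i = 71.618°.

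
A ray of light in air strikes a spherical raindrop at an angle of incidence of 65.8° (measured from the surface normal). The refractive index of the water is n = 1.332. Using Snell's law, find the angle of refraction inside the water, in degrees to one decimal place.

Snell: sin θ_r = sin θ_i / n = sin 65.8° / 1.332 = 0.9121 / 1.332 = 0.6848.
θ_r = arcsin(0.6848) = 43.22°.

43.2°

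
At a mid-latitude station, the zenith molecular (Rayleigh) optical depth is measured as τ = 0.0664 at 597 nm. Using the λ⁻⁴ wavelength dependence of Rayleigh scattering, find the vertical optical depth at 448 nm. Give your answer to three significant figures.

τ(448 nm) = τ(597 nm) × (597/448)⁴ = 0.0664 × (1.3326)⁴ = 0.0664 × 3.1534 = 0.2094.

0.209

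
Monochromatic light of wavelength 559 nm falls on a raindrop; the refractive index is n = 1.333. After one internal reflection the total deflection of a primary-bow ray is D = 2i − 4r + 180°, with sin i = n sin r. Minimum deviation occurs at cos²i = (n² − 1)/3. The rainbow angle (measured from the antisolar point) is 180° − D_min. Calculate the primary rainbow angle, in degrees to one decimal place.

cos²i = (1.77689 − 1)/3 = 0.25896; i = arccos(0.50888) = 59.410°.
sin r = sin 59.410°/1.333 = 0.64579; r = 40.225°.
D_min = 2·59.410° − 4·40.225° + 180° = 137.922°.
Rainbow angle = 180° − D_min = 42.078°.

42.1°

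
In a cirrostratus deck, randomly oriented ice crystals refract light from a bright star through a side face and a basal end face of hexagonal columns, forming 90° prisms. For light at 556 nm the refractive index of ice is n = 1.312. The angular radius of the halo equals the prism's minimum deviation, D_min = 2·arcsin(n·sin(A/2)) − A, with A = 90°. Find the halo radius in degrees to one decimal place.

46.2°

n·sin(A/2) = 1.312 × sin 45° = 1.312 × 0.7071 = 0.9277.
D_min = 2·arcsin(0.9277) − 90° = 2 × 68.083° − 90° = 46.166°.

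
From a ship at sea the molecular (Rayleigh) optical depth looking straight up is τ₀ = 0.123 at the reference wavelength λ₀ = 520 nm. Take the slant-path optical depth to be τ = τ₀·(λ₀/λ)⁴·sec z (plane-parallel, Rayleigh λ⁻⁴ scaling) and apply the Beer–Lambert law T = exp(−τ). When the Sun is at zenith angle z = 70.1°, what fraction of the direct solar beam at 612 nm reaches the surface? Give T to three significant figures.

sec 70.1° = 2.9379.
τ = 0.123 × (520/612)⁴ × 2.9379 = 0.123 × 0.5212 × 2.9379 = 0.1883.
T = exp(−0.1883) = 0.8283.

0.828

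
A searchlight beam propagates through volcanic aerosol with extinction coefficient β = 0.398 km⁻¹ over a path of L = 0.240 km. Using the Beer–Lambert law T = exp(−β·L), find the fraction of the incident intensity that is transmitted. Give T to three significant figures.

τ = β·L = 0.398 × 0.240 = 0.0955.
T = exp(−0.0955) = 0.9089.

0.909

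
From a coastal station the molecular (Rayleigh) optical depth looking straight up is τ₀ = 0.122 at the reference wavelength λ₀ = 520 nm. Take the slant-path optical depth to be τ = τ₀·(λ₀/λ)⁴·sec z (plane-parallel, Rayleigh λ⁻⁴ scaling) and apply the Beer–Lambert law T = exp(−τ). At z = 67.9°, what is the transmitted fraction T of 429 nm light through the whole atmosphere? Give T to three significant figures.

0.497

sec 67.9° = 2.6580.
τ = 0.122 × (520/429)⁴ × 2.6580 = 0.122 × 2.1587 × 2.6580 = 0.7000.
T = exp(−0.7000) = 0.4966.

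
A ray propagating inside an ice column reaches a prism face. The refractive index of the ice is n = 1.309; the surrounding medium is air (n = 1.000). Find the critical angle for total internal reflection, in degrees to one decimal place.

49.8°

sin θ_c = n_air / n = 1.000 / 1.309 = 0.7639.
θ_c = arcsin(0.7639) = 49.81°.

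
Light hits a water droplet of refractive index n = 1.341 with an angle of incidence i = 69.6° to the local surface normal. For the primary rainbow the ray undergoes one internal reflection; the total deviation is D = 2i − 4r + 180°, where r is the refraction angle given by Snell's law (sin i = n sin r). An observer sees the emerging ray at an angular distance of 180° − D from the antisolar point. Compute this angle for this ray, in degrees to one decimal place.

sin r = sin 69.6° / 1.341 = 0.9373/1.341 = 0.6989; r = 44.34°.
D = 2·69.6° − 4·44.34° + 180° = 139.20° − 177.37° + 180° = 141.83°.
Angle from antisolar point = 180° − D = 38.17°.

38.2°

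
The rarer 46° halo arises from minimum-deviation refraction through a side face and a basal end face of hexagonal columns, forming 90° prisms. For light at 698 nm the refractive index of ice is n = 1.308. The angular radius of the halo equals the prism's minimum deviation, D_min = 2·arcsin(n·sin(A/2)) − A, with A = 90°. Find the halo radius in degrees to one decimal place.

45.3°

n·sin(A/2) = 1.308 × sin 45° = 1.308 × 0.7071 = 0.9249.
D_min = 2·arcsin(0.9249) − 90° = 2 × 67.653° − 90° = 45.305°.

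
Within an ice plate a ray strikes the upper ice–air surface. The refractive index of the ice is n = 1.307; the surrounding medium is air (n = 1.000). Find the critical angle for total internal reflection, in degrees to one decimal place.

49.9°

sin θ_c = n_air / n = 1.000 / 1.307 = 0.7651.
θ_c = arcsin(0.7651) = 49.92°.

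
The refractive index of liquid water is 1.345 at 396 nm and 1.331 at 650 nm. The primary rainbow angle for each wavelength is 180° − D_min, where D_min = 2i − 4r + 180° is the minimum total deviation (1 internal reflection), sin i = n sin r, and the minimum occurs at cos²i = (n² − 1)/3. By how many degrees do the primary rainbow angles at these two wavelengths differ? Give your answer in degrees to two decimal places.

At 396 nm (n = 1.345): cos²i = 0.26967 → i = 58.715°, r = 39.448°, D_min = 139.635°, rainbow angle = 40.365°.
At 650 nm (n = 1.331): cos²i = 0.25719 → i = 59.527°, r = 40.356°, D_min = 137.630°, rainbow angle = 42.370°.
Angular width = |40.365° − 42.370°| = 2.005°.

2.01°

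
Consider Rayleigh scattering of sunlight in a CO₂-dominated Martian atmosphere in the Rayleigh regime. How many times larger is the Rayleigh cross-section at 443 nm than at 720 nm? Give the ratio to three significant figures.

6.98

Rayleigh scattering ∝ λ⁻⁴, so the ratio of coefficients is the inverse fourth power of the wavelength ratio.
σ(443)/σ(720) = (720/443)⁴ = (1.6253)⁴ = 6.978.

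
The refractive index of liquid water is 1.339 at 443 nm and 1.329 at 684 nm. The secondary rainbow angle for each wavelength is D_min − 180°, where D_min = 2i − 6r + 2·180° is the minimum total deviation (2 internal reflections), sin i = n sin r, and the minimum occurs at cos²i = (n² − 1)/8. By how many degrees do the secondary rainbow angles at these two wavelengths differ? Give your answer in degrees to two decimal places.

At 443 nm (n = 1.339): cos²i = 0.09912 → i = 71.650°, r = 45.141°, D_min = 232.451°, rainbow angle = 52.451°.
At 684 nm (n = 1.329): cos²i = 0.09578 → i = 71.972°, r = 45.685°, D_min = 229.837°, rainbow angle = 49.837°.
Angular width = |52.451° − 49.837°| = 2.614°.

2.61°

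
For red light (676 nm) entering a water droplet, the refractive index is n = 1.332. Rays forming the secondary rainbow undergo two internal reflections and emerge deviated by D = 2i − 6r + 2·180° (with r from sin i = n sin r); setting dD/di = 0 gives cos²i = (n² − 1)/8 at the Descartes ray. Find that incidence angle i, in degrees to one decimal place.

cos²i = (1.332² − 1)/8 = (1.77422 − 1)/8 = 0.09678.
cos i = 0.31109, so i = 71.875°.

71.9°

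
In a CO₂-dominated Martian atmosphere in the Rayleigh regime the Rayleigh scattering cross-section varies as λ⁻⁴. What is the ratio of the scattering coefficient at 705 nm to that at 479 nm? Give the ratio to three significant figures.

0.213

Rayleigh scattering ∝ λ⁻⁴, so the ratio of coefficients is the inverse fourth power of the wavelength ratio.
σ(705)/σ(479) = (479/705)⁴ = (0.6794)⁴ = 0.2131.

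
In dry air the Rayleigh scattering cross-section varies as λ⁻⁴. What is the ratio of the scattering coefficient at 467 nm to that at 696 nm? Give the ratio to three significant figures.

Rayleigh scattering ∝ λ⁻⁴, so the ratio of coefficients is the inverse fourth power of the wavelength ratio.
σ(467)/σ(696) = (696/467)⁴ = (1.4904)⁴ = 4.934.

4.93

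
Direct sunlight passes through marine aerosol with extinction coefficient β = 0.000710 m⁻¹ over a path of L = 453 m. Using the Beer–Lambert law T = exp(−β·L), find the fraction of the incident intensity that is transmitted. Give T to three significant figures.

τ = β·L = 0.000710 × 453 = 0.3216.
T = exp(−0.3216) = 0.7250.

0.725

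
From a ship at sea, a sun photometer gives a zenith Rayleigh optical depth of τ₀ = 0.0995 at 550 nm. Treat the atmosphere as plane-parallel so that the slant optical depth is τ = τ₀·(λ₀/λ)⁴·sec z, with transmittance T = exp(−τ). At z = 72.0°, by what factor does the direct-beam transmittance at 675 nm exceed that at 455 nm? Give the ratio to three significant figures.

1.73

Airmass: sec 72.0° = 3.2361.
τ(675 nm) = 0.0995 × (550/675)⁴ × 3.2361 = 0.0995 × 0.4408 × 3.2361 = 0.1419.
τ(455 nm) = 0.0995 × (550/455)⁴ × 3.2361 = 0.0995 × 2.1350 × 3.2361 = 0.6875.
T(675)/T(455) = exp(τ_B − τ_A) = exp(0.5455) = 1.7255.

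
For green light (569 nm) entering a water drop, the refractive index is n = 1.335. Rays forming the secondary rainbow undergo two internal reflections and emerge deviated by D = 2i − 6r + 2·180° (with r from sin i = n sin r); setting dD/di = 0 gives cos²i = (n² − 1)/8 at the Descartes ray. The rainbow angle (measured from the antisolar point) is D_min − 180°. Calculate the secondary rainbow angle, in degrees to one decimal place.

51.4°

cos²i = (1.78222 − 1)/8 = 0.09778; i = arccos(0.31269) = 71.778°.
sin r = sin 71.778°/1.335 = 0.71150; r = 45.357°.
D_min = 2·71.778° − 6·45.357° + 360° = 231.414°.
Rainbow angle = D_min − 180° = 51.414°.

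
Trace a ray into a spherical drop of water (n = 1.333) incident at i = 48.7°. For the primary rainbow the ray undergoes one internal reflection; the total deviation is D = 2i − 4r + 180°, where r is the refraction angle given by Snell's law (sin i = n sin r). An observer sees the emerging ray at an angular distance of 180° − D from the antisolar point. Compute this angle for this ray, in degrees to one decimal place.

sin r = sin 48.7° / 1.333 = 0.7513/1.333 = 0.5636; r = 34.30°.
D = 2·48.7° − 4·34.30° + 180° = 97.40° − 137.22° + 180° = 140.18°.
Angle from antisolar point = 180° − D = 39.82°.

39.8°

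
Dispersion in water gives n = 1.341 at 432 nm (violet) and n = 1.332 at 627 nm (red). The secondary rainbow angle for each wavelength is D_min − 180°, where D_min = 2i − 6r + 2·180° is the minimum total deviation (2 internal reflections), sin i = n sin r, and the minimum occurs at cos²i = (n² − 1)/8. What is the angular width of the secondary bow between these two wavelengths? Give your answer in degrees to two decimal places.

At 432 nm (n = 1.341): cos²i = 0.09979 → i = 71.586°, r = 45.034°, D_min = 232.966°, rainbow angle = 52.966°.
At 627 nm (n = 1.332): cos²i = 0.09678 → i = 71.875°, r = 45.520°, D_min = 230.628°, rainbow angle = 50.628°.
Angular width = |52.966° − 50.628°| = 2.337°.

2.34°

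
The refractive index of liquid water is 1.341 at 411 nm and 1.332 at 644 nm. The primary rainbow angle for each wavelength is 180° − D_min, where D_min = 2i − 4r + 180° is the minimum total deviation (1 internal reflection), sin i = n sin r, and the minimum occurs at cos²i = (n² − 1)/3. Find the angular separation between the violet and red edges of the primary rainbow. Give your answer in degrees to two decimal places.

At 411 nm (n = 1.341): cos²i = 0.26609 → i = 58.946°, r = 39.705°, D_min = 139.071°, rainbow angle = 40.929°.
At 644 nm (n = 1.332): cos²i = 0.25807 → i = 59.469°, r = 40.290°, D_min = 137.776°, rainbow angle = 42.224°.
Angular width = |40.929° − 42.224°| = 1.295°.

1.29°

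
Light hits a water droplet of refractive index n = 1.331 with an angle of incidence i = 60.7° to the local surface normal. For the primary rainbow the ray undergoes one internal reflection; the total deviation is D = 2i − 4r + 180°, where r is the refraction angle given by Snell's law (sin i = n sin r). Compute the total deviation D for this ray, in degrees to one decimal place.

sin r = sin 60.7° / 1.331 = 0.8721/1.331 = 0.6552; r = 40.93°.
D = 2·60.7° − 4·40.93° + 180° = 121.40° − 163.74° + 180° = 137.66°.

137.7°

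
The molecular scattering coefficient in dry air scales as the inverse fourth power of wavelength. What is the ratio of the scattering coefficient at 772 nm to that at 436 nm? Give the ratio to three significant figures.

0.102

Rayleigh scattering ∝ λ⁻⁴, so the ratio of coefficients is the inverse fourth power of the wavelength ratio.
σ(772)/σ(436) = (436/772)⁴ = (0.5648)⁴ = 0.1017.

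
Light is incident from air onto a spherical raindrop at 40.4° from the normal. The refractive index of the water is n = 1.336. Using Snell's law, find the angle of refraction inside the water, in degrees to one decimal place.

29.0°

Snell: sin θ_r = sin θ_i / n = sin 40.4° / 1.336 = 0.6481 / 1.336 = 0.4851.
θ_r = arcsin(0.4851) = 29.02°.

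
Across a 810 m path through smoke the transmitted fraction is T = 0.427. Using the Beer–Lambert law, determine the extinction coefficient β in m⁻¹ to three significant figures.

Beer–Lambert: T = exp(−βL) ⇒ β = −ln(T)/L = −ln(0.427)/810 = 0.8510/810 = 0.001051 m⁻¹.

0.00105 m⁻¹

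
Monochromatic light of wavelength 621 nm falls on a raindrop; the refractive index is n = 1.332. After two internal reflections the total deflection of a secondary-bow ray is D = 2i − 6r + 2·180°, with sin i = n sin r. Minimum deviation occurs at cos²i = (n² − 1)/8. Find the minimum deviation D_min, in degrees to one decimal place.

cos²i = (1.77422 − 1)/8 = 0.09678; i = arccos(0.31109) = 71.875°.
sin r = sin 71.875°/1.332 = 0.71350; r = 45.520°.
D_min = 2·71.875° − 6·45.520° + 360° = 230.628°.

230.6°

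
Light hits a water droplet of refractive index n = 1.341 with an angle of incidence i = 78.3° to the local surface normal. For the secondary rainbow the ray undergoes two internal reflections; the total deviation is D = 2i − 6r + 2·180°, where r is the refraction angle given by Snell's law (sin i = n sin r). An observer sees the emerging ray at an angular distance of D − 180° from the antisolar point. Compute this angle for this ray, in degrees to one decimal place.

sin r = sin 78.3° / 1.341 = 0.9792/1.341 = 0.7302; r = 46.90°.
D = 2·78.3° − 6·46.90° + 2·180° = 156.60° − 281.43° + 360° = 235.17°.
Angle from antisolar point = D − 180° = 55.17°.

55.2°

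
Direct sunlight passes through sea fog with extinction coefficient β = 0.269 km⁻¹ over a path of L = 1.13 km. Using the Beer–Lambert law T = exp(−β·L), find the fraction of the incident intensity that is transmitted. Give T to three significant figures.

τ = β·L = 0.269 × 1.13 = 0.3040.
T = exp(−0.3040) = 0.7379.

0.738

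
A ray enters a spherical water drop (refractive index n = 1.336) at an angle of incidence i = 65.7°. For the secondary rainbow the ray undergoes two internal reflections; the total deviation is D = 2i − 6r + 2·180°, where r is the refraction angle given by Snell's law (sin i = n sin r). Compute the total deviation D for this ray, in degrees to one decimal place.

233.3°

sin r = sin 65.7° / 1.336 = 0.9114/1.336 = 0.6822; r = 43.01°.
D = 2·65.7° − 6·43.01° + 2·180° = 131.40° − 258.09° + 360° = 233.31°.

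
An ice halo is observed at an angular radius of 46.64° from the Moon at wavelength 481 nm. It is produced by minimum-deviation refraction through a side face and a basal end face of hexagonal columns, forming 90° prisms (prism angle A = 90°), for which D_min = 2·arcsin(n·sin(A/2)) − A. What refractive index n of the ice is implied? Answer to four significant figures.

Rearranging: n = sin((D_min + A)/2) / sin(A/2).
(D_min + A)/2 = (46.64° + 90°)/2 = 68.320°.
n = sin 68.320° / sin 45° = 0.9293 / 0.7071 = 1.3142.

1.314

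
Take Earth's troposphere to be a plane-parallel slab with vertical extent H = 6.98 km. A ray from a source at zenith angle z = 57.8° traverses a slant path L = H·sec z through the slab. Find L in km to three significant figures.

sec z = 1/cos 57.8° = 1.8766.
L = 6.98 × 1.8766 = 13.099 km.

13.1 km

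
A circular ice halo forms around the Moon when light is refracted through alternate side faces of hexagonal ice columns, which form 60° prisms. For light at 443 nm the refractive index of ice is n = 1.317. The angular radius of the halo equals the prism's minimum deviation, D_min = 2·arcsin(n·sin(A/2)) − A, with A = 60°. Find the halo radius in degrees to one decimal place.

n·sin(A/2) = 1.317 × sin 30° = 1.317 × 0.5000 = 0.6585.
D_min = 2·arcsin(0.6585) − 60° = 2 × 41.186° − 60° = 22.371°.

22.4°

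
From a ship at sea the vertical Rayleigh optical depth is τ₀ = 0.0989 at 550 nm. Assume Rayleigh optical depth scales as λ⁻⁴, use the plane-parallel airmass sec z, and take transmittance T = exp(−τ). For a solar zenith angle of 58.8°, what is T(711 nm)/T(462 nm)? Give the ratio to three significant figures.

1.37

Airmass: sec 58.8° = 1.9304.
τ(711 nm) = 0.0989 × (550/711)⁴ × 1.9304 = 0.0989 × 0.3581 × 1.9304 = 0.0684.
τ(462 nm) = 0.0989 × (550/462)⁴ × 1.9304 = 0.0989 × 2.0086 × 1.9304 = 0.3835.
T(711)/T(462) = exp(τ_B − τ_A) = exp(0.3151) = 1.3704.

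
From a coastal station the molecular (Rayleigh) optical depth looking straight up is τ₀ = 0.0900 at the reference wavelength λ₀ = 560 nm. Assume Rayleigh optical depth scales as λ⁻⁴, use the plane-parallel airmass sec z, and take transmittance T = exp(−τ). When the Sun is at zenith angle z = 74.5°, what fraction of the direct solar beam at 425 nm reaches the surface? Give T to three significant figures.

0.362

sec 74.5° = 3.7420.
τ = 0.0900 × (560/425)⁴ × 3.7420 = 0.0900 × 3.0144 × 3.7420 = 1.0152.
T = exp(−1.0152) = 0.3623.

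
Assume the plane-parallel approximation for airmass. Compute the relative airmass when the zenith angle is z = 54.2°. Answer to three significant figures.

X = sec z = 1/cos 54.2° = 1/0.5850 = 1.7095.

1.71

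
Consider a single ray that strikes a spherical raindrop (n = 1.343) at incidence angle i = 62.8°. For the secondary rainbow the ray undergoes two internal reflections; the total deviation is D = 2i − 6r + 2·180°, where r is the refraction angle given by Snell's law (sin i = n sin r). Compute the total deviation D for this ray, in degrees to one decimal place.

236.8°

sin r = sin 62.8° / 1.343 = 0.8894/1.343 = 0.6623; r = 41.47°.
D = 2·62.8° − 6·41.47° + 2·180° = 125.60° − 248.84° + 360° = 236.76°.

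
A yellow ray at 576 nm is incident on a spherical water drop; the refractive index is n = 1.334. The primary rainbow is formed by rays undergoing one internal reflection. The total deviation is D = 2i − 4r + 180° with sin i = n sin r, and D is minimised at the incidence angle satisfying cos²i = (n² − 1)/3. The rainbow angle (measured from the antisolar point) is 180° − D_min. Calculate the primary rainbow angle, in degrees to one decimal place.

cos²i = (1.77956 − 1)/3 = 0.25985; i = arccos(0.50976) = 59.352°.
sin r = sin 59.352°/1.334 = 0.64492; r = 40.159°.
D_min = 2·59.352° − 4·40.159° + 180° = 138.067°.
Rainbow angle = 180° − D_min = 41.933°.

41.9°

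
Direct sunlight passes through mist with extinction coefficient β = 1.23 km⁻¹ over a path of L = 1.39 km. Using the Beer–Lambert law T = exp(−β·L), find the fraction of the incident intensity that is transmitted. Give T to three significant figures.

τ = β·L = 1.23 × 1.39 = 1.7097.
T = exp(−1.7097) = 0.1809.

0.181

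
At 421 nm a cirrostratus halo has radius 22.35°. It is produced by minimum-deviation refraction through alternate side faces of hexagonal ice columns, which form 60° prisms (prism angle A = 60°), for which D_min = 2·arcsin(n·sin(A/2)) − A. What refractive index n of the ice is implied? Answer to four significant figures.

Rearranging: n = sin((D_min + A)/2) / sin(A/2).
(D_min + A)/2 = (22.35° + 60°)/2 = 41.175°.
n = sin 41.175° / sin 30° = 0.6584 / 0.5000 = 1.3167.

1.317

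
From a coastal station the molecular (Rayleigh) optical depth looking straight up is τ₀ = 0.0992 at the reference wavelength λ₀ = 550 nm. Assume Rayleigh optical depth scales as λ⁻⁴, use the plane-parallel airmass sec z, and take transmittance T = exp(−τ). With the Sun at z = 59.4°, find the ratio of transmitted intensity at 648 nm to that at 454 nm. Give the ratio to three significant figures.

1.38

Airmass: sec 59.4° = 1.9645.
τ(648 nm) = 0.0992 × (550/648)⁴ × 1.9645 = 0.0992 × 0.5190 × 1.9645 = 0.1011.
τ(454 nm) = 0.0992 × (550/454)⁴ × 1.9645 = 0.0992 × 2.1539 × 1.9645 = 0.4197.
T(648)/T(454) = exp(τ_B − τ_A) = exp(0.3186) = 1.3752.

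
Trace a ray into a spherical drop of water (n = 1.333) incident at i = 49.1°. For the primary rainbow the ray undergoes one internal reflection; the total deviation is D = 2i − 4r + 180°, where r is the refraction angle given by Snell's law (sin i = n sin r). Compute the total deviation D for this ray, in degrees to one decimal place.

sin r = sin 49.1° / 1.333 = 0.7559/1.333 = 0.5670; r = 34.54°.
D = 2·49.1° − 4·34.54° + 180° = 98.20° − 138.17° + 180° = 140.03°.

140.0°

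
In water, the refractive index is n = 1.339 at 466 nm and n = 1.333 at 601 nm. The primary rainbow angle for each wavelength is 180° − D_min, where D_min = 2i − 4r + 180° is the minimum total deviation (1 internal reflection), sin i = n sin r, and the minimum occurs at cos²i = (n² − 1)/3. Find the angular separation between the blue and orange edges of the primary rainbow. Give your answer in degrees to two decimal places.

At 466 nm (n = 1.339): cos²i = 0.26431 → i = 59.062°, r = 39.834°, D_min = 138.786°, rainbow angle = 41.214°.
At 601 nm (n = 1.333): cos²i = 0.25896 → i = 59.410°, r = 40.225°, D_min = 137.922°, rainbow angle = 42.078°.
Angular width = |41.214° − 42.078°| = 0.865°.

0.86°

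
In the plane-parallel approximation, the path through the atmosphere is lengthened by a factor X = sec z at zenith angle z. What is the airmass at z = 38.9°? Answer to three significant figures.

1.28

X = sec z = 1/cos 38.9° = 1/0.7782 = 1.2849.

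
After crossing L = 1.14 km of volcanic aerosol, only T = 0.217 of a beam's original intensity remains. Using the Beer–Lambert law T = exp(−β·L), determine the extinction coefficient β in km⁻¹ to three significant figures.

Beer–Lambert: T = exp(−βL) ⇒ β = −ln(T)/L = −ln(0.217)/1.14 = 1.5279/1.14 = 1.34 km⁻¹.

1.34 km⁻¹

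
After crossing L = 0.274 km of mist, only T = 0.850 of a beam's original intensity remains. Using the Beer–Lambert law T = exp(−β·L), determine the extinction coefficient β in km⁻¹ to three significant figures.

Beer–Lambert: T = exp(−βL) ⇒ β = −ln(T)/L = −ln(0.850)/0.274 = 0.1625/0.274 = 0.5931 km⁻¹.

0.593 km⁻¹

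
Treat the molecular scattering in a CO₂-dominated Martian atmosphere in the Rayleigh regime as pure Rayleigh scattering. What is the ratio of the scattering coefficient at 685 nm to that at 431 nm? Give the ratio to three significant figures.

0.157

Rayleigh scattering ∝ λ⁻⁴, so the ratio of coefficients is the inverse fourth power of the wavelength ratio.
σ(685)/σ(431) = (431/685)⁴ = (0.6292)⁴ = 0.1567.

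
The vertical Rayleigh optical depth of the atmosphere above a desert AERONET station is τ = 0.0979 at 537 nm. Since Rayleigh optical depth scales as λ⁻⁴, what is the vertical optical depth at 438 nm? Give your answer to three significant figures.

0.221

τ(438 nm) = τ(537 nm) × (537/438)⁴ = 0.0979 × (1.2260)⁴ = 0.0979 × 2.2594 = 0.2212.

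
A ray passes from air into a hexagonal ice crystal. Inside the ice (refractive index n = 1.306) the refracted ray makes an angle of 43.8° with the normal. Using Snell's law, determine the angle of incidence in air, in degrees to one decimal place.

64.7°

Snell: sin θ_i = n · sin θ_r = 1.306 × sin 43.8° = 1.306 × 0.6921 = 0.9039.
θ_i = arcsin(0.9039) = 64.68°.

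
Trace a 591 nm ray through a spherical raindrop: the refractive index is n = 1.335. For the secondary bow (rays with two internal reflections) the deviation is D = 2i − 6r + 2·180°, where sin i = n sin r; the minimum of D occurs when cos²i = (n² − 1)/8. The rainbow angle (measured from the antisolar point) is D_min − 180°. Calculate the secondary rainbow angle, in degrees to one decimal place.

51.4°

cos²i = (1.78222 − 1)/8 = 0.09778; i = arccos(0.31269) = 71.778°.
sin r = sin 71.778°/1.335 = 0.71150; r = 45.357°.
D_min = 2·71.778° − 6·45.357° + 360° = 231.414°.
Rainbow angle = D_min − 180° = 51.414°.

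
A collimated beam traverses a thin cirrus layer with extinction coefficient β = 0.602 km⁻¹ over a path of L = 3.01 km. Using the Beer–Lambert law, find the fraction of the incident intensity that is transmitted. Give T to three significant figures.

τ = β·L = 0.602 × 3.01 = 1.8120.
T = exp(−1.8120) = 0.1633.

0.163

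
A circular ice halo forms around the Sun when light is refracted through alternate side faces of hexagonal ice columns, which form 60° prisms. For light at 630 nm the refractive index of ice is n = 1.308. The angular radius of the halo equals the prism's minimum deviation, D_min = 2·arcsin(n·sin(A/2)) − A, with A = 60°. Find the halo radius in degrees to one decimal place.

21.7°

n·sin(A/2) = 1.308 × sin 30° = 1.308 × 0.5000 = 0.6540.
D_min = 2·arcsin(0.6540) − 60° = 2 × 40.844° − 60° = 21.688°.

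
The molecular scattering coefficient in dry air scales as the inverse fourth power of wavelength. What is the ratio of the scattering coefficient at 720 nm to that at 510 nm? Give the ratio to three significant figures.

0.252

Rayleigh scattering ∝ λ⁻⁴, so the ratio of coefficients is the inverse fourth power of the wavelength ratio.
σ(720)/σ(510) = (510/720)⁴ = (0.7083)⁴ = 0.2517.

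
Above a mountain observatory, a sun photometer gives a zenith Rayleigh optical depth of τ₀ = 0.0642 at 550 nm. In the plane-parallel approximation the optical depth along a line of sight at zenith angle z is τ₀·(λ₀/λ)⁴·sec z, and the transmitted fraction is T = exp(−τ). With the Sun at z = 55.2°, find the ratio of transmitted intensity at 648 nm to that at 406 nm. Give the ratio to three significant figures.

Airmass: sec 55.2° = 1.7522.
τ(648 nm) = 0.0642 × (550/648)⁴ × 1.7522 = 0.0642 × 0.5190 × 1.7522 = 0.0584.
τ(406 nm) = 0.0642 × (550/406)⁴ × 1.7522 = 0.0642 × 3.3678 × 1.7522 = 0.3788.
T(648)/T(406) = exp(τ_B − τ_A) = exp(0.3205) = 1.3778.

1.38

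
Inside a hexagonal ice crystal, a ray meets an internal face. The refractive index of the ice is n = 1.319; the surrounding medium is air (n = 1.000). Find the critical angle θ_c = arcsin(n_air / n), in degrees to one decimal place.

49.3°

sin θ_c = n_air / n = 1.000 / 1.319 = 0.7582.
θ_c = arcsin(0.7582) = 49.30°.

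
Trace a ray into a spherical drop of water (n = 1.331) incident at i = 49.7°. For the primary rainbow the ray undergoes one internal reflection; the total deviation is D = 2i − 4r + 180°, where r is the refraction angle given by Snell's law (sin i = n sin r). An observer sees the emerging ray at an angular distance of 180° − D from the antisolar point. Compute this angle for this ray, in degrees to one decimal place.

sin r = sin 49.7° / 1.331 = 0.7627/1.331 = 0.5730; r = 34.96°.
D = 2·49.7° − 4·34.96° + 180° = 99.40° − 139.84° + 180° = 139.56°.
Angle from antisolar point = 180° − D = 40.44°.

40.4°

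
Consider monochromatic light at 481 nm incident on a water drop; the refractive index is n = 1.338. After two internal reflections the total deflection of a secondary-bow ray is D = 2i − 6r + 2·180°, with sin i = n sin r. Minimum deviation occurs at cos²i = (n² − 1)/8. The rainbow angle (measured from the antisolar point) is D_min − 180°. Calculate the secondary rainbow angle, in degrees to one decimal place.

cos²i = (1.79024 − 1)/8 = 0.09878; i = arccos(0.31429) = 71.682°.
sin r = sin 71.682°/1.338 = 0.70951; r = 45.195°.
D_min = 2·71.682° − 6·45.195° + 360° = 232.193°.
Rainbow angle = D_min − 180° = 52.193°.

52.2°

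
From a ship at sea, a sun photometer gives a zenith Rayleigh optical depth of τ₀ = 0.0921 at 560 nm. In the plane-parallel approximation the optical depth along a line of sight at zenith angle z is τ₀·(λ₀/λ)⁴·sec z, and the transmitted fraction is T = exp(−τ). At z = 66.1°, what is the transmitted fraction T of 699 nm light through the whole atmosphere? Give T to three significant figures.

sec 66.1° = 2.4683.
τ = 0.0921 × (560/699)⁴ × 2.4683 = 0.0921 × 0.4119 × 2.4683 = 0.0936.
T = exp(−0.0936) = 0.9106.

0.911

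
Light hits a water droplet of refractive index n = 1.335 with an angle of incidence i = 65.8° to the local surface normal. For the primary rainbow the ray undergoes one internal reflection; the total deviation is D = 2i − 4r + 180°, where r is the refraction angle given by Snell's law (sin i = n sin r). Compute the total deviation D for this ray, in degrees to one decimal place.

139.2°

sin r = sin 65.8° / 1.335 = 0.9121/1.335 = 0.6832; r = 43.10°.
D = 2·65.8° − 4·43.10° + 180° = 131.60° − 172.39° + 180° = 139.21°.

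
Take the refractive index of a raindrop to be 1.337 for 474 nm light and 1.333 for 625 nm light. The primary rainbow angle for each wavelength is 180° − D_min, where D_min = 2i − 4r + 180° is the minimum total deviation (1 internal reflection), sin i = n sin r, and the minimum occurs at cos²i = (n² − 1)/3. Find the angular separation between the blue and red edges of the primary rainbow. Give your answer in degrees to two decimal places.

At 474 nm (n = 1.337): cos²i = 0.26252 → i = 59.178°, r = 39.964°, D_min = 138.500°, rainbow angle = 41.500°.
At 625 nm (n = 1.333): cos²i = 0.25896 → i = 59.410°, r = 40.225°, D_min = 137.922°, rainbow angle = 42.078°.
Angular width = |41.500° − 42.078°| = 0.578°.

0.58°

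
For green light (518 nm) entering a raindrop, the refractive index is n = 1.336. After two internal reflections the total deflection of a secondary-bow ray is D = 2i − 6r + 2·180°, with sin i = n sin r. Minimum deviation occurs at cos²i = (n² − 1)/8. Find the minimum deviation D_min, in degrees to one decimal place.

cos²i = (1.78490 − 1)/8 = 0.09811; i = arccos(0.31323) = 71.746°.
sin r = sin 71.746°/1.336 = 0.71084; r = 45.303°.
D_min = 2·71.746° − 6·45.303° + 360° = 231.674°.

231.7°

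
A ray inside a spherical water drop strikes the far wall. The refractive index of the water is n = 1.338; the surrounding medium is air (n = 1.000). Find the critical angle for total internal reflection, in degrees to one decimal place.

sin θ_c = n_air / n = 1.000 / 1.338 = 0.7474.
θ_c = arcsin(0.7474) = 48.36°.

48.4°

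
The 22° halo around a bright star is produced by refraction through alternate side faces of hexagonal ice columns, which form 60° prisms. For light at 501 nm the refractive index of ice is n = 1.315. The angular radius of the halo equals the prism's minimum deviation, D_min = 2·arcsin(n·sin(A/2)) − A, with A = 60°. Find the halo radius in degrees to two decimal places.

n·sin(A/2) = 1.315 × sin 30° = 1.315 × 0.5000 = 0.6575.
D_min = 2·arcsin(0.6575) − 60° = 2 × 41.109° − 60° = 22.219°.

22.22°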